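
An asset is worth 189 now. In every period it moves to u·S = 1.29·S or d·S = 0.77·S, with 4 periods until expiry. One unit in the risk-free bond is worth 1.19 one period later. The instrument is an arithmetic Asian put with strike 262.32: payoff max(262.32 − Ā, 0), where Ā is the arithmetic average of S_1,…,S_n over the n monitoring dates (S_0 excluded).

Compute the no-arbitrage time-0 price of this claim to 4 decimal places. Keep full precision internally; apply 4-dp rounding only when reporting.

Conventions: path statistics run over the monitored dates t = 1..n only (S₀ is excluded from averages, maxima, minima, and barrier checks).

price = 9.3700

No-arbitrage gives p* = (R−d)/(u−d) = 0.8077: enumerate every path, weight its payoff by its p*-probability, and discount by R^4.
Enumerate all 2^4 = 16 price paths (U = up ×1.29, D = down ×0.77); each path with k up-moves has probability p*^k·(1−p*)^(4−k).
DDDD: Ā=102.5780, payoff=159.7420, prob=0.001368
UDDD: Ā=171.8515, payoff=90.4685, prob=0.005744
DUDD: Ā=147.2815, payoff=115.0385, prob=0.005744
UUDD: Ā=246.7443, payoff=15.5757, prob=0.024126
DDUD: Ā=128.3626, payoff=133.9574, prob=0.005744
UDUD: Ā=215.0490, payoff=47.2710, prob=0.024126
DUUD: Ā=190.4790, payoff=71.8410, prob=0.024126
UUUD: Ā=319.1142, payoff=0.0000, prob=0.101329
DDDU: Ā=113.7950, payoff=148.5250, prob=0.005744
UDDU: Ā=190.6436, payoff=71.6764, prob=0.024126
DUDU: Ā=166.0736, payoff=96.2464, prob=0.024126
UUDU: Ā=278.2273, payoff=0.0000, prob=0.101329
DDUU: Ā=147.1547, payoff=115.1653, prob=0.024126
UDUU: Ā=246.5320, payoff=15.7880, prob=0.101329
DUUU: Ā=221.9620, payoff=40.3580, prob=0.101329
UUUU: Ā=371.8583, payoff=0.0000, prob=0.425583
Price = Σ prob·payoff / R^4 = 18.790116 / 2.005339 = 9.3700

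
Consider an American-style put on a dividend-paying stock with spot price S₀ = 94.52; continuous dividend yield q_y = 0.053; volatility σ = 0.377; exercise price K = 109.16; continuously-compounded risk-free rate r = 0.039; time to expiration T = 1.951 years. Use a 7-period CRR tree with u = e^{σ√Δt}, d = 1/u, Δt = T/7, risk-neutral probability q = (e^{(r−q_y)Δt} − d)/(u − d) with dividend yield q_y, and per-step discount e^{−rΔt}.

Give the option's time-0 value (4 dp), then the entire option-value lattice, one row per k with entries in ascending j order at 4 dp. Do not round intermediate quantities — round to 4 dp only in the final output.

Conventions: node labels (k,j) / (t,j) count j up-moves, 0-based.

Δt=0.27871, u=1.22022, d=0.81952, q=0.44069, disc=e^(-rΔt)=0.98919
k=7 terminal: V=max(K-S,0) → 85.6930 74.2192 57.1353 31.6986 0.0000 0.0000 0.0000 0.0000
k=6: j=0 S=28.6349 intr=80.5251 cont=79.7649 V=80.5251[EX]; j=1 S=42.6355 intr=66.5245 cont=65.9696 V=66.5245[EX]; j=2 S=63.4815 intr=45.6785 cont=45.4292 V=45.6785[EX]; j=3 S=94.5200 intr=14.6400 cont=17.5377 V=17.5377[hold]; j=4 S=140.7343 intr=0.0000 cont=0.0000 V=0.0000[hold]; j=5 S=209.5445 intr=0.0000 cont=0.0000 V=0.0000[hold]; j=6 S=311.9984 intr=0.0000 cont=0.0000 V=0.0000[hold]
k=5: j=0 S=34.9408 intr=74.2192 cont=73.5514 V=74.2192[EX]; j=1 S=52.0247 intr=57.1353 cont=56.7180 V=57.1353[EX]; j=2 S=77.4614 intr=31.6986 cont=32.9175 V=32.9175[hold]; j=3 S=115.3352 intr=0.0000 cont=9.7030 V=9.7030[hold]; j=4 S=171.7268 intr=0.0000 cont=0.0000 V=0.0000[hold]; j=5 S=255.6903 intr=0.0000 cont=0.0000 V=0.0000[hold]
k=4: j=0 S=42.6355 intr=66.5245 cont=65.9696 V=66.5245[EX]; j=1 S=63.4815 intr=45.6785 cont=45.9605 V=45.9605[hold]; j=2 S=94.5200 intr=14.6400 cont=22.4419 V=22.4419[hold]; j=3 S=140.7343 intr=0.0000 cont=5.3684 V=5.3684[hold]; j=4 S=209.5445 intr=0.0000 cont=0.0000 V=0.0000[hold]
k=3: j=0 S=52.0247 intr=57.1353 cont=56.8410 V=57.1353[EX]; j=1 S=77.4614 intr=31.6986 cont=35.2114 V=35.2114[hold]; j=2 S=115.3352 intr=0.0000 cont=14.7565 V=14.7565[hold]; j=3 S=171.7268 intr=0.0000 cont=2.9701 V=2.9701[hold]
k=2: j=0 S=63.4815 intr=45.6785 cont=46.9605 V=46.9605[hold]; j=1 S=94.5200 intr=14.6400 cont=25.9140 V=25.9140[hold]; j=2 S=140.7343 intr=0.0000 cont=9.4591 V=9.4591[hold]
k=1: j=0 S=77.4614 intr=31.6986 cont=37.2781 V=37.2781[hold]; j=1 S=115.3352 intr=0.0000 cont=18.4607 V=18.4607[hold]
k=0: j=0 S=94.5200 intr=14.6400 cont=28.6722 V=28.6722[hold]

price = 28.6722
tree:
28.6722
37.2781 18.4607
46.9605 25.9140 9.4591
57.1353 35.2114 14.7565 2.9701
66.5245 45.9605 22.4419 5.3684 0.0000
74.2192 57.1353 32.9175 9.7030 0.0000 0.0000
80.5251 66.5245 45.6785 17.5377 0.0000 0.0000 0.0000
85.6930 74.2192 57.1353 31.6986 0.0000 0.0000 0.0000 0.0000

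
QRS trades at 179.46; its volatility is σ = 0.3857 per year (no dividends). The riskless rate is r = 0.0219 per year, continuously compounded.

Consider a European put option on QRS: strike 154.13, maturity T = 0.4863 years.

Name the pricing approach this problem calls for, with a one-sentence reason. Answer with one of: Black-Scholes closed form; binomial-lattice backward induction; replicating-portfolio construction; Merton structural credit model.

framework: Black-Scholes closed form

Key observation: the strike-154.13 put on QRS is European-exercise on a continuously-modelled lognormal underlying, so its value is a single closed-form evaluation.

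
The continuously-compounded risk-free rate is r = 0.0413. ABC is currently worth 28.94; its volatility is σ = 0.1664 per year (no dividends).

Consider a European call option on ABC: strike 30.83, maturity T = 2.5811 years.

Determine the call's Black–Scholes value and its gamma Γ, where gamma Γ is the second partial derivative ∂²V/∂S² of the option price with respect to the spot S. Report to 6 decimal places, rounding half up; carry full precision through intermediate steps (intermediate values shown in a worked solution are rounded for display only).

σ√T = 0.1664·√2.5811 = 0.267335
d₁ = (ln(S/K) + (r+σ²/2)T) / (σ√T) = (ln(28.94/30.83) + (0.0413+0.1664²/2)·2.5811) / 0.267335 = (-0.063264 + 0.142333) / 0.267335 = 0.295771
d₂ = d₁ − σ√T = 0.295771 − 0.267335 = 0.028436
e^{−rT} = 0.898886
N(d₁) = 0.616297,  N(d₂) = 0.511343
Call price V = S·N(d₁) − K·e^{−rT}·N(d₂) = 17.835649 − 14.170661 = 3.664988
φ(d₁) = (1/√(2π))·e^{−d₁²/2} = 0.381869
Γ = φ(d₁) / (S·σ·√T) = 0.049358

price = 3.664988
Γ = 0.049358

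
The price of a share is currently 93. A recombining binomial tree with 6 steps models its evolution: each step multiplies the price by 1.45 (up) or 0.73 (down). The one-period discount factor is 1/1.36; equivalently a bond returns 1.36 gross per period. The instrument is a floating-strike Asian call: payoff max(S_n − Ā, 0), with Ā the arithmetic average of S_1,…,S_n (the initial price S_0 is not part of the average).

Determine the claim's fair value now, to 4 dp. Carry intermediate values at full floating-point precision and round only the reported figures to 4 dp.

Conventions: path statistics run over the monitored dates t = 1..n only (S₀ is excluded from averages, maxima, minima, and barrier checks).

With p* = (R−d)/(u−d) = 0.8750, sum probability × payoff across the paths and divide by R^6.
Enumerate all 2^6 = 64 price paths (U = up ×1.45, D = down ×0.73); each path with k up-moves has probability p*^k·(1−p*)^(6−k).
DDDDDD: Ā=35.5654, payoff=0.0000, prob=0.000004
UDDDDD: Ā=70.6436, payoff=0.0000, prob=0.000027
DUDDDD: Ā=59.4836, payoff=0.0000, prob=0.000027
UUDDDD: Ā=118.1523, payoff=0.0000, prob=0.000187
DDUDDD: Ā=51.3368, payoff=0.0000, prob=0.000027
UDUDDD: Ā=101.9703, payoff=0.0000, prob=0.000187
DUUDDD: Ā=90.8103, payoff=0.0000, prob=0.000187
UUUDDD: Ā=180.3766, payoff=0.0000, prob=0.001308
DDDUDD: Ā=45.3896, payoff=0.0000, prob=0.000027
UDDUDD: Ā=90.1574, payoff=0.0000, prob=0.000187
DUDUDD: Ā=78.9974, payoff=0.0000, prob=0.000187
UUDUDD: Ā=156.9127, payoff=0.0000, prob=0.001308
DDUUDD: Ā=70.8506, payoff=0.0000, prob=0.000187
UDUUDD: Ā=140.7307, payoff=0.0000, prob=0.001308
DUUUDD: Ā=129.5707, payoff=0.0000, prob=0.001308
UUUUDD: Ā=257.3665, payoff=0.0000, prob=0.009159
DDDDUD: Ā=41.0482, payoff=0.0000, prob=0.000027
UDDDUD: Ā=81.5340, payoff=0.0000, prob=0.000187
DUDDUD: Ā=70.3740, payoff=0.0000, prob=0.000187
UUDDUD: Ā=139.7841, payoff=0.0000, prob=0.001308
DDUDUD: Ā=62.2272, payoff=0.0000, prob=0.000187
UDUDUD: Ā=123.6021, payoff=0.0000, prob=0.001308
DUUDUD: Ā=112.4421, payoff=0.0000, prob=0.001308
UUUDUD: Ā=223.3438, payoff=0.0000, prob=0.009159
DDDUUD: Ā=56.2801, payoff=0.0000, prob=0.000187
UDDUUD: Ā=111.7892, payoff=0.0000, prob=0.001308
DUDUUD: Ā=100.6292, payoff=9.6657, prob=0.001308
UUDUUD: Ā=199.8799, payoff=19.1990, prob=0.009159
DDUUUD: Ā=92.4824, payoff=17.8125, prob=0.001308
UDUUUD: Ā=183.6979, payoff=35.3810, prob=0.009159
DUUUUD: Ā=172.5379, payoff=46.5410, prob=0.009159
UUUUUD: Ā=342.7123, payoff=92.4445, prob=0.064114
DDDDDU: Ā=37.8789, payoff=0.0000, prob=0.000027
UDDDDU: Ā=75.2390, payoff=0.0000, prob=0.000187
DUDDDU: Ā=64.0790, payoff=0.0000, prob=0.000187
UUDDDU: Ā=127.2801, payoff=0.0000, prob=0.001308
DDUDDU: Ā=55.9322, payoff=0.0000, prob=0.000187
UDUDDU: Ā=111.0981, payoff=0.0000, prob=0.001308
DUUDDU: Ā=99.9381, payoff=10.3568, prob=0.001308
UUUDDU: Ā=198.5073, payoff=20.5717, prob=0.009159
DDDUDU: Ā=49.9850, payoff=5.5428, prob=0.000187
UDDUDU: Ā=99.2853, payoff=11.0096, prob=0.001308
DUDUDU: Ā=88.1253, payoff=22.1696, prob=0.001308
UUDUDU: Ā=175.0434, payoff=44.0356, prob=0.009159
DDUUDU: Ā=79.9785, payoff=30.3164, prob=0.001308
UDUUDU: Ā=158.8614, payoff=60.2176, prob=0.009159
DUUUDU: Ā=147.7014, payoff=71.3776, prob=0.009159
UUUUDU: Ā=293.3795, payoff=141.7774, prob=0.064114
DDDDUU: Ā=45.6436, payoff=9.8842, prob=0.000187
UDDDUU: Ā=90.6619, payoff=19.6330, prob=0.001308
DUDDUU: Ā=79.5019, payoff=30.7930, prob=0.001308
UUDDUU: Ā=157.9147, payoff=61.1642, prob=0.009159
DDUDUU: Ā=71.3551, payoff=38.9398, prob=0.001308
UDUDUU: Ā=141.7327, payoff=77.3462, prob=0.009159
DUUDUU: Ā=130.5727, payoff=88.5062, prob=0.009159
UUUDUU: Ā=259.3568, payoff=175.8000, prob=0.064114
DDDUUU: Ā=65.4079, payoff=44.8870, prob=0.001308
UDDUUU: Ā=129.9199, payoff=89.1591, prob=0.009159
DUDUUU: Ā=118.7599, payoff=100.3191, prob=0.009159
UUDUUU: Ā=235.8929, payoff=199.2639, prob=0.064114
DDUUUU: Ā=110.6131, payoff=108.4659, prob=0.009159
UDUUUU: Ā=219.7109, payoff=215.4459, prob=0.064114
DUUUUU: Ā=208.5509, payoff=226.6059, prob=0.064114
UUUUUU: Ā=414.2449, payoff=450.1077, prob=0.448795
Price = Σ prob·payoff / R^6 = 277.253806 / 6.327519 = 43.8171

price = 43.8171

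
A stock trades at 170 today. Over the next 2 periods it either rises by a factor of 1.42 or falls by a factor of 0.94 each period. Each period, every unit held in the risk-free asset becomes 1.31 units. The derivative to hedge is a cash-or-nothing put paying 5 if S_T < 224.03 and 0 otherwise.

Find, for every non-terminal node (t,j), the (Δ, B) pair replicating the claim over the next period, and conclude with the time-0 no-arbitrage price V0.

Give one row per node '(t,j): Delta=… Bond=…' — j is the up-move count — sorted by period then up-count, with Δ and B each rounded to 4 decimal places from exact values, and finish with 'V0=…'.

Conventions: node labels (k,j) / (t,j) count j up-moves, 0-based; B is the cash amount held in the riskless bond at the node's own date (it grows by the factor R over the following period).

Risk-neutral probability p* = (R−d)/(u−d) = (1.31−0.94)/(1.42−0.94) = 0.7708.
Payoffs at expiry: V(2,0)=5.0000, V(2,1)=0.0000, V(2,2)=0.0000
  t=1,j=0: stock 159.8000 → up 226.9160 (V=0.0000), down 150.2120 (V=5.0000). Price 0.8747; hedge Δ=-0.0652, bond B=11.2913.
  t=1,j=1: stock 241.4000 → up 342.7880 (V=0.0000), down 226.9160 (V=0.0000). Price 0.0000; hedge Δ=0.0000, bond B=0.0000.
  t=0,j=0: stock 170.0000 → up 241.4000 (V=0.0000), down 159.8000 (V=0.8747). Price 0.1530; hedge Δ=-0.0107, bond B=1.9753.
As a check, the time-0 holding Δ(0,0)·S0 + B(0,0) comes to 0.1530 — exactly V0.

(0,0): Delta=-0.0107 Bond=1.9753
(1,0): Delta=-0.0652 Bond=11.2913
(1,1): Delta=0.0000 Bond=0.0000
V0=0.1530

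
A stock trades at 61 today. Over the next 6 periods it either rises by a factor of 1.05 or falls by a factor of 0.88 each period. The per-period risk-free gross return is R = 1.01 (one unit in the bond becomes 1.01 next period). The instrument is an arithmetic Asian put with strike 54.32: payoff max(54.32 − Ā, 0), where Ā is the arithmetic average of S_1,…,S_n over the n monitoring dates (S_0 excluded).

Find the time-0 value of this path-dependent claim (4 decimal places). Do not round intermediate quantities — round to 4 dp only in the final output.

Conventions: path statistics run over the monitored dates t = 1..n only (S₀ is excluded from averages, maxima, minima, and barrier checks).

price = 0.4392

No-arbitrage gives p* = (R−d)/(u−d) = 0.7647: enumerate every path, weight its payoff by its p*-probability, and discount by R^6.
Enumerate all 2^6 = 64 price paths (U = up ×1.05, D = down ×0.88); each path with k up-moves has probability p*^k·(1−p*)^(6−k).
DDDDDD: Ā=39.9317, payoff=14.3883, prob=0.000170
UDDDDD: Ā=47.6457, payoff=6.6743, prob=0.000552
DUDDDD: Ā=45.9174, payoff=8.4026, prob=0.000552
UUDDDD: Ā=54.7878, payoff=0.0000, prob=0.001792
DDUDDD: Ā=44.3965, payoff=9.9235, prob=0.000552
UDUDDD: Ā=52.9730, payoff=1.3470, prob=0.001792
DUUDDD: Ā=51.2447, payoff=3.0753, prob=0.001792
UUUDDD: Ā=61.1443, payoff=0.0000, prob=0.005825
DDDUDD: Ā=43.0580, payoff=11.2620, prob=0.000552
UDDUDD: Ā=51.3761, payoff=2.9439, prob=0.001792
DUDUDD: Ā=49.6477, payoff=4.6723, prob=0.001792
UUDUDD: Ā=59.2388, payoff=0.0000, prob=0.005825
DDUUDD: Ā=48.1268, payoff=6.1932, prob=0.001792
UDUUDD: Ā=57.4240, payoff=0.0000, prob=0.005825
DUUUDD: Ā=55.6957, payoff=0.0000, prob=0.005825
UUUUDD: Ā=66.4551, payoff=0.0000, prob=0.018932
DDDDUD: Ā=41.8802, payoff=12.4398, prob=0.000552
UDDDUD: Ā=49.9707, payoff=4.3493, prob=0.001792
DUDDUD: Ā=48.2424, payoff=6.0776, prob=0.001792
UUDDUD: Ā=57.5619, payoff=0.0000, prob=0.005825
DDUDUD: Ā=46.7215, payoff=7.5985, prob=0.001792
UDUDUD: Ā=55.7472, payoff=0.0000, prob=0.005825
DUUDUD: Ā=54.0189, payoff=0.3011, prob=0.005825
UUUDUD: Ā=64.4543, payoff=0.0000, prob=0.018932
DDDUUD: Ā=45.3830, payoff=8.9370, prob=0.001792
UDDUUD: Ā=54.1502, payoff=0.1698, prob=0.005825
DUDUUD: Ā=52.4219, payoff=1.8981, prob=0.005825
UUDUUD: Ā=62.5488, payoff=0.0000, prob=0.018932
DDUUUD: Ā=50.9009, payoff=3.4191, prob=0.005825
UDUUUD: Ā=60.7341, payoff=0.0000, prob=0.018932
DUUUUD: Ā=59.0057, payoff=0.0000, prob=0.018932
UUUUUD: Ā=70.4046, payoff=0.0000, prob=0.061529
DDDDDU: Ā=40.8437, payoff=13.4763, prob=0.000552
UDDDDU: Ā=48.7340, payoff=5.5860, prob=0.001792
DUDDDU: Ā=47.0057, payoff=7.3143, prob=0.001792
UUDDDU: Ā=56.0863, payoff=0.0000, prob=0.005825
DDUDDU: Ā=45.4848, payoff=8.8352, prob=0.001792
UDUDDU: Ā=54.2716, payoff=0.0484, prob=0.005825
DUUDDU: Ā=52.5432, payoff=1.7768, prob=0.005825
UUUDDU: Ā=62.6936, payoff=0.0000, prob=0.018932
DDDUDU: Ā=44.1463, payoff=10.1737, prob=0.001792
UDDUDU: Ā=52.6746, payoff=1.6454, prob=0.005825
DUDUDU: Ā=50.9463, payoff=3.3737, prob=0.005825
UUDUDU: Ā=60.7882, payoff=0.0000, prob=0.018932
DDUUDU: Ā=49.4253, payoff=4.8947, prob=0.005825
UDUUDU: Ā=58.9734, payoff=0.0000, prob=0.018932
DUUUDU: Ā=57.2451, payoff=0.0000, prob=0.018932
UUUUDU: Ā=68.3038, payoff=0.0000, prob=0.061529
DDDDUU: Ā=42.9685, payoff=11.3515, prob=0.001792
UDDDUU: Ā=51.2693, payoff=3.0507, prob=0.005825
DUDDUU: Ā=49.5409, payoff=4.7791, prob=0.005825
UUDDUU: Ā=59.1113, payoff=0.0000, prob=0.018932
DDUDUU: Ā=48.0200, payoff=6.3000, prob=0.005825
UDUDUU: Ā=57.2966, payoff=0.0000, prob=0.018932
DUUDUU: Ā=55.5682, payoff=0.0000, prob=0.018932
UUUDUU: Ā=66.3030, payoff=0.0000, prob=0.061529
DDDUUU: Ā=46.6816, payoff=7.6384, prob=0.005825
UDDUUU: Ā=55.6996, payoff=0.0000, prob=0.018932
DUDUUU: Ā=53.9713, payoff=0.3487, prob=0.018932
UUDUUU: Ā=64.3975, payoff=0.0000, prob=0.061529
DDUUUU: Ā=52.4503, payoff=1.8697, prob=0.018932
UDUUUU: Ā=62.5828, payoff=0.0000, prob=0.061529
DUUUUU: Ā=60.8544, payoff=0.0000, prob=0.061529
UUUUUU: Ā=72.6104, payoff=0.0000, prob=0.199971
Price = Σ prob·payoff / R^6 = 0.466185 / 1.061520 = 0.4392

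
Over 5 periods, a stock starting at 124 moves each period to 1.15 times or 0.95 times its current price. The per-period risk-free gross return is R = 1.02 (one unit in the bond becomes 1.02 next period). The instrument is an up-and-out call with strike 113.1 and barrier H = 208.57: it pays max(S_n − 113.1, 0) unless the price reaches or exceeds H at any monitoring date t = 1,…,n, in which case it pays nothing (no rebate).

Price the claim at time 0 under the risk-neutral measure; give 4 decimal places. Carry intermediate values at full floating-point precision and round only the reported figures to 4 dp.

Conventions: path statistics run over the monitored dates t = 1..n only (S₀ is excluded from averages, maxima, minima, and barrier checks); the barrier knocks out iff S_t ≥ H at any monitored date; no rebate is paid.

price = 21.8948

Under the martingale measure an up-move has probability p* = 0.3500; value the claim as the probability-weighted average of per-path payoffs, discounted 5 periods at R = 1.02.
Enumerate all 2^5 = 32 price paths (U = up ×1.15, D = down ×0.95); each path with k up-moves has probability p*^k·(1−p*)^(5−k).
DDDDD: M=117.8000, payoff=0.0000, prob=0.116029
UDDDD: M=142.6000, payoff=3.0486, prob=0.062477
DUDDD: M=135.4700, payoff=3.0486, prob=0.062477
UUDDD: M=163.9900, payoff=27.5009, prob=0.033642
DDUDD: M=128.6965, payoff=3.0486, prob=0.062477
UDUDD: M=155.7905, payoff=27.5009, prob=0.033642
DUUDD: M=155.7905, payoff=27.5009, prob=0.033642
UUUDD: M=188.5885, payoff=57.1011, prob=0.018115
DDDUD: M=122.2617, payoff=3.0486, prob=0.062477
UDDUD: M=148.0010, payoff=27.5009, prob=0.033642
DUDUD: M=148.0010, payoff=27.5009, prob=0.033642
UUDUD: M=179.1591, payoff=57.1011, prob=0.018115
DDUUD: M=148.0010, payoff=27.5009, prob=0.033642
UDUUD: M=179.1591, payoff=57.1011, prob=0.018115
DUUUD: M=179.1591, payoff=57.1011, prob=0.018115
UUUUD: M=216.8768, payoff=0.0000, prob=0.009754
DDDDU: M=117.8000, payoff=3.0486, prob=0.062477
UDDDU: M=142.6000, payoff=27.5009, prob=0.033642
DUDDU: M=140.6009, payoff=27.5009, prob=0.033642
UUDDU: M=170.2011, payoff=57.1011, prob=0.018115
DDUDU: M=140.6009, payoff=27.5009, prob=0.033642
UDUDU: M=170.2011, payoff=57.1011, prob=0.018115
DUUDU: M=170.2011, payoff=57.1011, prob=0.018115
UUUDU: M=206.0329, payoff=92.9329, prob=0.009754
DDDUU: M=140.6009, payoff=27.5009, prob=0.033642
UDDUU: M=170.2011, payoff=57.1011, prob=0.018115
DUDUU: M=170.2011, payoff=57.1011, prob=0.018115
UUDUU: M=206.0329, payoff=92.9329, prob=0.009754
DDUUU: M=170.2011, payoff=57.1011, prob=0.018115
UDUUU: M=206.0329, payoff=92.9329, prob=0.009754
DUUUU: M=206.0329, payoff=92.9329, prob=0.009754
UUUUU: M=249.4083, payoff=0.0000, prob=0.005252
Price = Σ prob·payoff / R^5 = 24.173663 / 1.104081 = 21.8948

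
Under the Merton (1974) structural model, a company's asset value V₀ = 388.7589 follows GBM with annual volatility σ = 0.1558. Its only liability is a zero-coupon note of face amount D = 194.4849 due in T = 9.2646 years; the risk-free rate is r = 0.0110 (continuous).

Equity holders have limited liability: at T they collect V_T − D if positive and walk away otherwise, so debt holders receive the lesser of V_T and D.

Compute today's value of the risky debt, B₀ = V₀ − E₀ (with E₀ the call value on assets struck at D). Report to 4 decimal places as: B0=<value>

B0=173.2858

Work the structural quantities from V₀ = 388.7589 against face 194.4849:
d₁ = [ln(V₀/D) + (r + σ²/2)T] / (σ√T)
   = [ln(388.7589/194.4849) + (0.0110 + 0.5·0.1558²)·9.2646] / (0.1558·√9.2646)
   = [0.692605 + 0.214353] / 0.474221 = 1.912522
d₂ = d₁ − σ√T = 1.912522 − 0.474221 = 1.438301
N(d₁) = 0.972095,  N(d₂) = 0.924826,  e^(−rT) = 0.903110
E₀ = V₀·N(d₁) − D·e^(−rT)·N(d₂)
   = 388.7589·0.972095 − 194.4849·0.903110·0.924826 = 215.473129
B₀ = V₀ − E₀ = 388.7589 − 215.473129 = 173.285771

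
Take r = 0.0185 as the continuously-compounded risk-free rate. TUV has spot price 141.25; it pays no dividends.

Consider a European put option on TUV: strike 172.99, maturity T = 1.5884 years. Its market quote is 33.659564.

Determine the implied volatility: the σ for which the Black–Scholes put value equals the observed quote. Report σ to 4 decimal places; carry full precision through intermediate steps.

sigma = 0.2208

At σ = 0.2208 the Black–Scholes value reproduces the quote:
σ√T = 0.2208·√1.5884 = 0.278278
d₁ = (ln(S/K) + (r+σ²/2)T) / (σ√T) = (ln(141.25/172.99) + (0.0185+0.2208²/2)·1.5884) / 0.278278 = (-0.202702 + 0.068105) / 0.278278 = -0.483680
d₂ = d₁ − σ√T = -0.483680 − 0.278278 = -0.761959
e^{−rT} = 0.971042
N(−d₁) = 0.685694,  N(−d₂) = 0.776958
V = K·e^{−rT}·N(−d₂) − S·N(−d₁) = 130.513794 − 96.854231 = 33.659564 (equal to the quote); since ∂V/∂σ > 0 for all σ, the implied volatility is unique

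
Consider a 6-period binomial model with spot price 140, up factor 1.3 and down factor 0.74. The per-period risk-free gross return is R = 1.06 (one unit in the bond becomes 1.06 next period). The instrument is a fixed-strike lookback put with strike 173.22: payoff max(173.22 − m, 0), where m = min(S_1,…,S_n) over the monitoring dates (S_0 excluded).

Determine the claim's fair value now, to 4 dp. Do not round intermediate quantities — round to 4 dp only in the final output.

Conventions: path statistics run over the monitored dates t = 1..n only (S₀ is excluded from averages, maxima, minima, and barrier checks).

price = 44.5298

No-arbitrage gives p* = (R−d)/(u−d) = 0.5714: enumerate every path, weight its payoff by its p*-probability, and discount by R^6.
Enumerate all 2^6 = 64 price paths (U = up ×1.3, D = down ×0.74); each path with k up-moves has probability p*^k·(1−p*)^(6−k).
DDDDDD: m=22.9889, payoff=150.2311, prob=0.006196
UDDDDD: m=40.3859, payoff=132.8341, prob=0.008262
DUDDDD: m=40.3859, payoff=132.8341, prob=0.008262
UUDDDD: m=70.9482, payoff=102.2718, prob=0.011016
DDUDDD: m=40.3859, payoff=132.8341, prob=0.008262
UDUDDD: m=70.9482, payoff=102.2718, prob=0.011016
DUUDDD: m=70.9482, payoff=102.2718, prob=0.011016
UUUDDD: m=124.6388, payoff=48.5812, prob=0.014688
DDDUDD: m=40.3859, payoff=132.8341, prob=0.008262
UDDUDD: m=70.9482, payoff=102.2718, prob=0.011016
DUDUDD: m=70.9482, payoff=102.2718, prob=0.011016
UUDUDD: m=124.6388, payoff=48.5812, prob=0.014688
DDUUDD: m=70.9482, payoff=102.2718, prob=0.011016
UDUUDD: m=124.6388, payoff=48.5812, prob=0.014688
DUUUDD: m=103.6000, payoff=69.6200, prob=0.014688
UUUUDD: m=182.0000, payoff=0.0000, prob=0.019584
DDDDUD: m=40.3859, payoff=132.8341, prob=0.008262
UDDDUD: m=70.9482, payoff=102.2718, prob=0.011016
DUDDUD: m=70.9482, payoff=102.2718, prob=0.011016
UUDDUD: m=124.6388, payoff=48.5812, prob=0.014688
DDUDUD: m=70.9482, payoff=102.2718, prob=0.011016
UDUDUD: m=124.6388, payoff=48.5812, prob=0.014688
DUUDUD: m=103.6000, payoff=69.6200, prob=0.014688
UUUDUD: m=182.0000, payoff=0.0000, prob=0.019584
DDDUUD: m=56.7314, payoff=116.4886, prob=0.011016
UDDUUD: m=99.6632, payoff=73.5568, prob=0.014688
DUDUUD: m=99.6632, payoff=73.5568, prob=0.014688
UUDUUD: m=175.0840, payoff=0.0000, prob=0.019584
DDUUUD: m=76.6640, payoff=96.5560, prob=0.014688
UDUUUD: m=134.6800, payoff=38.5400, prob=0.019584
DUUUUD: m=103.6000, payoff=69.6200, prob=0.019584
UUUUUD: m=182.0000, payoff=0.0000, prob=0.026112
DDDDDU: m=31.0661, payoff=142.1539, prob=0.008262
UDDDDU: m=54.5756, payoff=118.6444, prob=0.011016
DUDDDU: m=54.5756, payoff=118.6444, prob=0.011016
UUDDDU: m=95.8760, payoff=77.3440, prob=0.014688
DDUDDU: m=54.5756, payoff=118.6444, prob=0.011016
UDUDDU: m=95.8760, payoff=77.3440, prob=0.014688
DUUDDU: m=95.8760, payoff=77.3440, prob=0.014688
UUUDDU: m=168.4308, payoff=4.7892, prob=0.019584
DDDUDU: m=54.5756, payoff=118.6444, prob=0.011016
UDDUDU: m=95.8760, payoff=77.3440, prob=0.014688
DUDUDU: m=95.8760, payoff=77.3440, prob=0.014688
UUDUDU: m=168.4308, payoff=4.7892, prob=0.019584
DDUUDU: m=76.6640, payoff=96.5560, prob=0.014688
UDUUDU: m=134.6800, payoff=38.5400, prob=0.019584
DUUUDU: m=103.6000, payoff=69.6200, prob=0.019584
UUUUDU: m=182.0000, payoff=0.0000, prob=0.026112
DDDDUU: m=41.9812, payoff=131.2388, prob=0.011016
UDDDUU: m=73.7508, payoff=99.4692, prob=0.014688
DUDDUU: m=73.7508, payoff=99.4692, prob=0.014688
UUDDUU: m=129.5622, payoff=43.6578, prob=0.019584
DDUDUU: m=73.7508, payoff=99.4692, prob=0.014688
UDUDUU: m=129.5622, payoff=43.6578, prob=0.019584
DUUDUU: m=103.6000, payoff=69.6200, prob=0.019584
UUUDUU: m=182.0000, payoff=0.0000, prob=0.026112
DDDUUU: m=56.7314, payoff=116.4886, prob=0.014688
UDDUUU: m=99.6632, payoff=73.5568, prob=0.019584
DUDUUU: m=99.6632, payoff=73.5568, prob=0.019584
UUDUUU: m=175.0840, payoff=0.0000, prob=0.026112
DDUUUU: m=76.6640, payoff=96.5560, prob=0.019584
UDUUUU: m=134.6800, payoff=38.5400, prob=0.026112
DUUUUU: m=103.6000, payoff=69.6200, prob=0.026112
UUUUUU: m=182.0000, payoff=0.0000, prob=0.034815
Price = Σ prob·payoff / R^6 = 63.166318 / 1.418519 = 44.5298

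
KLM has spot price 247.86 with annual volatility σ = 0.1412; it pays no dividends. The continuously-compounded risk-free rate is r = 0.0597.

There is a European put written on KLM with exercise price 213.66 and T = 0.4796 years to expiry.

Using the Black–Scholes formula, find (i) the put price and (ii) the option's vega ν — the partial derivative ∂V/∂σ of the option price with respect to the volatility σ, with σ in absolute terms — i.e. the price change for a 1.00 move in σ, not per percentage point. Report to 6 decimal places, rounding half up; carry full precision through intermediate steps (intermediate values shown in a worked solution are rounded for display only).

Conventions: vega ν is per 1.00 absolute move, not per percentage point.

price = 0.307568
ν = 12.140280

σ√T = 0.1412·√0.4796 = 0.097785
d₁ = (ln(S/K) + (r+σ²/2)T) / (σ√T) = (ln(247.86/213.66) + (0.0597+0.1412²/2)·0.4796) / 0.097785 = (0.148478 + 0.033413) / 0.097785 = 1.860105
d₂ = d₁ − σ√T = 1.860105 − 0.097785 = 1.762320
e^{−rT} = 0.971774
N(−d₁) = 0.031435,  N(−d₂) = 0.039008
Put price V = K·e^{−rT}·N(−d₂) − S·N(−d₁) = 8.099130 − 7.791563 = 0.307568
φ(d₁) = (1/√(2π))·e^{−d₁²/2} = 0.070727
ν = S·φ(d₁)·√T = 12.140280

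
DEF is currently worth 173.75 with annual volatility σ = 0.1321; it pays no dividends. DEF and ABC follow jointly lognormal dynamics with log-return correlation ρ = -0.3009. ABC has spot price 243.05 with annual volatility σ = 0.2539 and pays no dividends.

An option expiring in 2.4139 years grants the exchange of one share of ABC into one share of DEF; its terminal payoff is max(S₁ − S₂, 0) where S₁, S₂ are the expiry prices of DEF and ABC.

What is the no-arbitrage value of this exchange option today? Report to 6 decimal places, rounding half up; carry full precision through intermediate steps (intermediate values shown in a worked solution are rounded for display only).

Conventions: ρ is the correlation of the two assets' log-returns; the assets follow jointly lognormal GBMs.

exchange price = 14.916857

σ_eff = √(σ₁² + σ₂² − 2ρσ₁σ₂) = √(0.1321² + 0.2539² − 2·-0.3009·0.1321·0.2539) = 0.319531
d₁ = (ln(S₁/S₂) + (q₂ − q₁ + σ_eff²/2)T) / (σ_eff√T) = (ln(173.75/243.05) + (0.0 − 0.0 + 0.051050)·2.4139) / 0.496447 = -0.427881
d₂ = d₁ − σ_eff√T = -0.427881 − 0.496447 = -0.924327
N(d₁) = 0.334369,  N(d₂) = 0.177658
V = S₁·e^{−q₁T}·N(d₁) − S₂·e^{−q₂T}·N(d₂) = 58.096617 − 43.179760 = 14.916857
Key observation: pricing in ABC-units makes this a unit-strike call on the ratio S₁/S₂ — the risk-free rate cancels and cannot affect the value.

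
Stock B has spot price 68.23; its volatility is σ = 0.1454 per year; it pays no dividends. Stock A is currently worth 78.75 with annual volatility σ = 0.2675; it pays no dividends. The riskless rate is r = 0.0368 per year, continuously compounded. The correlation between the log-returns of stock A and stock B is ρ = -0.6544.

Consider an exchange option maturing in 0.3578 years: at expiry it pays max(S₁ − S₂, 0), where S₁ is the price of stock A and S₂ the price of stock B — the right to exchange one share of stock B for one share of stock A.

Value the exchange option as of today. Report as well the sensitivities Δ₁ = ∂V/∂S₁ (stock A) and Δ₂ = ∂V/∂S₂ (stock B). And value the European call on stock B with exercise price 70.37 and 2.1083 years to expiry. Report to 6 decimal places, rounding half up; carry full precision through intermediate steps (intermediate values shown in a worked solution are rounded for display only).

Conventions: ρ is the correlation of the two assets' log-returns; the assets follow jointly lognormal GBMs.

σ_eff = √(σ₁² + σ₂² − 2ρσ₁σ₂) = √(0.2675² + 0.1454² − 2·-0.6544·0.2675·0.1454) = 0.378949
d₁ = (ln(S₁/S₂) + (q₂ − q₁ + σ_eff²/2)T) / (σ_eff√T) = (ln(78.75/68.23) + (0.0 − 0.0 + 0.071801)·0.3578) / 0.226674 = 0.745937
d₂ = d₁ − σ_eff√T = 0.745937 − 0.226674 = 0.519264
N(d₁) = 0.772147,  N(d₂) = 0.698212
V = S₁·e^{−q₁T}·N(d₁) − S₂·e^{−q₂T}·N(d₂) = 60.806606 − 47.638974 = 13.167632
Δ₁ = e^{−q₁T}·N(d₁) = 0.772147;  Δ₂ = −e^{−q₂T}·N(d₂) = -0.698212
[vanilla: stock B call K=70.37]
σ√T = 0.1454·√2.1083 = 0.211121
d₁ = (ln(S/K) + (r+σ²/2)T) / (σ√T) = (ln(68.23/70.37) + (0.0368+0.1454²/2)·2.1083) / 0.211121 = (-0.030883 + 0.099871) / 0.211121 = 0.326774
d₂ = d₁ − σ√T = 0.326774 − 0.211121 = 0.115653
e^{−rT} = 0.925348
N(d₁) = 0.628081,  N(d₂) = 0.546036
price = S·N(d₁) − K·e^{−rT}·N(d₂) = 42.853937 − 35.556105 = 7.297832

exchange price = 13.167632
Δ1 = 0.772147
Δ2 = -0.698212
price(stock B call K=70.37) = 7.297832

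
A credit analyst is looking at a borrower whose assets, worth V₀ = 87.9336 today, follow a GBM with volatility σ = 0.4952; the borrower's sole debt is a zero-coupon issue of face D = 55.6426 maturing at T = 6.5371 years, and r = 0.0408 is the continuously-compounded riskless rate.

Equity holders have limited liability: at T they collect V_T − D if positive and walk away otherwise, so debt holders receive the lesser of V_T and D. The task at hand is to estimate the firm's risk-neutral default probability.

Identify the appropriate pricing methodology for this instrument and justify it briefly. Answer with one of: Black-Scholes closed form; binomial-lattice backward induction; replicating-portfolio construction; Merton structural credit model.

framework: Merton structural credit model

Key observation: the data describe a firm's assets (V₀ = 87.9336, GBM) and a single zero-coupon debt of face 55.6426, so credit quantities follow from equity-as-call in the structural model.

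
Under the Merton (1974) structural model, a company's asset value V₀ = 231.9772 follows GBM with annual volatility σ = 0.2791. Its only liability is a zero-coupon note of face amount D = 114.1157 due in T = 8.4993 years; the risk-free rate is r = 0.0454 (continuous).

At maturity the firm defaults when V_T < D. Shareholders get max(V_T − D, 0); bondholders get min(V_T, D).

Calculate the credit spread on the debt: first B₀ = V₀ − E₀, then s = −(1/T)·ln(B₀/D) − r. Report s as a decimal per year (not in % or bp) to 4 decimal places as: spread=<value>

spread=0.0066

Work the structural quantities from V₀ = 231.9772 against face 114.1157:
d₁ = [ln(V₀/D) + (r + σ²/2)T] / (σ√T)
   = [ln(231.9772/114.1157) + (0.0454 + 0.5·0.2791²)·8.4993] / (0.2791·√8.4993)
   = [0.709426 + 0.716902] / 0.813676 = 1.752945
d₂ = d₁ − σ√T = 1.752945 − 0.813676 = 0.939269
N(d₁) = 0.960194,  N(d₂) = 0.826204,  e^(−rT) = 0.679860
E₀ = V₀·N(d₁) − D·e^(−rT)·N(d₂)
   = 231.9772·0.960194 − 114.1157·0.679860·0.826204 = 158.644054
B₀ = V₀ − E₀ = 231.9772 − 158.644054 = 73.333146
spread = −(1/T)·ln(B₀/D) − r = −(1/8.4993)·ln(73.333146/114.1157) − 0.0454 = 0.00662783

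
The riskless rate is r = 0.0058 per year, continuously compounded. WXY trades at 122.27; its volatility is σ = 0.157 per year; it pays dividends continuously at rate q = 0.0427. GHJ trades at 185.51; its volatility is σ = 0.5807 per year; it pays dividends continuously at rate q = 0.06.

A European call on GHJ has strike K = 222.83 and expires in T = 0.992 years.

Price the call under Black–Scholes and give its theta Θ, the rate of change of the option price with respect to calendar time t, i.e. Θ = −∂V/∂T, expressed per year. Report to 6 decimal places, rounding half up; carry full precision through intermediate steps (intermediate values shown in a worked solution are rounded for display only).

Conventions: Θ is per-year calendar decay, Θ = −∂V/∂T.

price = 25.327505
Θ = -15.751789

σ√T = 0.5807·√0.992 = 0.578373
d₁ = (ln(S/K) + (r−q+σ²/2)T) / (σ√T) = (ln(185.51/222.83) + (0.0058−0.06+0.5807²/2)·0.992) / 0.578373 = (-0.183300 + 0.113491) / 0.578373 = -0.120700
d₂ = d₁ − σ√T = -0.120700 − 0.578373 = -0.699072
e^{−rT} = 0.994263
e^{−qT} = 0.942217
N(d₁) = 0.451964,  N(d₂) = 0.242253
Call price V = S·e^{−qT}·N(d₁) − K·e^{−rT}·N(d₂) = 78.999148 − 53.671643 = 25.327505
φ(d₁) = (1/√(2π))·e^{−d₁²/2} = 0.396047
Θ = −S·e^{−qT}·φ(d₁)·σ/(2√T) + q·S·e^{−qT}·N(d₁) − r·K·e^{−rT}·N(d₂) = −20.180443 + 4.739949 − 0.311296 = -15.751789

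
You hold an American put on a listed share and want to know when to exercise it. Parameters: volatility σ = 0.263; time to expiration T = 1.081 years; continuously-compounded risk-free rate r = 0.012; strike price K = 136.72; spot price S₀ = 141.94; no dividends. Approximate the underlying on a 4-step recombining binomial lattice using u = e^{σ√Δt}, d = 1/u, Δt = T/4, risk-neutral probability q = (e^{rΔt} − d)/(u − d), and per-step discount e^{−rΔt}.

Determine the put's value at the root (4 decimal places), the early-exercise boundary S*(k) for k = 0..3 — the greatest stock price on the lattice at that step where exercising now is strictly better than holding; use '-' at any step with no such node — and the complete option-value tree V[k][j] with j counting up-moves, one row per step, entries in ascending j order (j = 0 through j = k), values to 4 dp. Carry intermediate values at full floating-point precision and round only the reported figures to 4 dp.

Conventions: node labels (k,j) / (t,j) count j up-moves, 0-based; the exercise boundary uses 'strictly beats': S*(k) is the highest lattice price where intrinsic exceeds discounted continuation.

price = 11.7938
boundary = - - - 94.1829
tree:
11.7938
18.9458 4.0547
29.2686 7.7886 0.0000
42.5371 14.9611 0.0000 0.0000
54.5725 28.7385 0.0000 0.0000 0.0000

Δt=0.27025  u=1.14651  d=0.87221  q=0.47771  discount=0.99676
step 4 (expiry): payoffs max(K−S,0) = 54.5725 28.7385 0.0000 0.0000 0.0000
step 3: (k=3,j=0): S=94.1829, K−S=42.5371, hold=42.0945 ⇒ V=42.5371 exercise | (k=3,j=1): S=123.8019, K−S=12.9181, hold=14.9611 ⇒ V=14.9611 continue | (k=3,j=2): S=162.7356, K−S=0.0000, hold=0.0000 ⇒ V=0.0000 continue | (k=3,j=3): S=213.9133, K−S=0.0000, hold=0.0000 ⇒ V=0.0000 continue  boundary S*=94.1829
step 2: (k=2,j=0): S=107.9815, K−S=28.7385, hold=29.2686 ⇒ V=29.2686 continue | (k=2,j=1): S=141.9400, K−S=0.0000, hold=7.7886 ⇒ V=7.7886 continue | (k=2,j=2): S=186.5778, K−S=0.0000, hold=0.0000 ⇒ V=0.0000 continue  boundary S*=-
step 1: (k=1,j=0): S=123.8019, K−S=12.9181, hold=18.9458 ⇒ V=18.9458 continue | (k=1,j=1): S=162.7356, K−S=0.0000, hold=4.0547 ⇒ V=4.0547 continue  boundary S*=-
step 0: (k=0,j=0): S=141.9400, K−S=0.0000, hold=11.7938 ⇒ V=11.7938 continue  boundary S*=-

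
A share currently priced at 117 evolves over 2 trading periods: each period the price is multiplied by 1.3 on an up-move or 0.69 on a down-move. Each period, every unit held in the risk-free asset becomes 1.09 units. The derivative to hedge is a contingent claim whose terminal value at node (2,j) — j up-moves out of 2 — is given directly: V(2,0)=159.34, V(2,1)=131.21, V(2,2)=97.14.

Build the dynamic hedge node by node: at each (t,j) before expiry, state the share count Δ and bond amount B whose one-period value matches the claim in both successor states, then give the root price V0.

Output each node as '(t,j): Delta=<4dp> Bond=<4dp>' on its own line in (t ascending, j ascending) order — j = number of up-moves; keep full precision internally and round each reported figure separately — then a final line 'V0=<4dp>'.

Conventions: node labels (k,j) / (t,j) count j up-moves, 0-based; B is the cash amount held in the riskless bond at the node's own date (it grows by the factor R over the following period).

(0,0): Delta=-0.4117 Bond=149.0777
(1,0): Delta=-0.5712 Bond=175.3754
(1,1): Delta=-0.3672 Bond=155.7323
V0=100.9124

Risk-neutral probability p* = (R−d)/(u−d) = (1.09−0.69)/(1.3−0.69) = 0.6557.
At maturity the claim pays: V(2,0)=159.3400, V(2,1)=131.2100, V(2,2)=97.1400
(1,0): S=80.7300. Δ = (V_up−V_dn)/(S_up−S_dn) = (131.2100−159.3400)/(104.9490−55.7037) = -0.5712. V = [p*·131.2100 + (1−p*)·159.3400]/1.09 = 129.2606. B = V − Δ·S = 175.3754.
(1,1): S=152.1000. Δ = (V_up−V_dn)/(S_up−S_dn) = (97.1400−131.2100)/(197.7300−104.9490) = -0.3672. V = [p*·97.1400 + (1−p*)·131.2100]/1.09 = 99.8798. B = V − Δ·S = 155.7323.
(0,0): S=117.0000. Δ = (V_up−V_dn)/(S_up−S_dn) = (99.8798−129.2606)/(152.1000−80.7300) = -0.4117. V = [p*·99.8798 + (1−p*)·129.2606]/1.09 = 100.9124. B = V − Δ·S = 149.0777.
Sanity check at the root: Δ(0,0)·S0 + B(0,0) reproduces V0 = 100.9124.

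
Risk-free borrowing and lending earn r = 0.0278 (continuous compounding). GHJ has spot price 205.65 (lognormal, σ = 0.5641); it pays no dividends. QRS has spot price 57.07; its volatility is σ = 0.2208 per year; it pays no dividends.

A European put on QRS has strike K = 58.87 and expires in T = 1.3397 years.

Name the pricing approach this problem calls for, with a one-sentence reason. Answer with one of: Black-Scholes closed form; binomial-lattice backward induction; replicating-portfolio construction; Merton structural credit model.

framework: Black-Scholes closed form

Key observation: everything needed for the exact continuous-time valuation of the European put on QRS (strike 58.87) is given, and no feature rules the closed form out.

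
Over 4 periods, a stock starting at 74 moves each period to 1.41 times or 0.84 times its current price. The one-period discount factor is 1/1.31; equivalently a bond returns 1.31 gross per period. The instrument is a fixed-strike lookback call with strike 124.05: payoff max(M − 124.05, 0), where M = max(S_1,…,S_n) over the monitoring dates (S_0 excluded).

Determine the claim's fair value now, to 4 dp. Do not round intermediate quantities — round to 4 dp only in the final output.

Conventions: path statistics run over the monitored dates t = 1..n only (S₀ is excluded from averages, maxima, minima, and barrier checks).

Set p* = 0.8246 (from d < R < u); the path-dependent value is the discounted p*-expectation over all price paths.
Enumerate all 2^4 = 16 price paths (U = up ×1.41, D = down ×0.84); each path with k up-moves has probability p*^k·(1−p*)^(4−k).
DDDD: M=62.1600, payoff=0.0000, prob=0.000947
UDDD: M=104.3400, payoff=0.0000, prob=0.004452
DUDD: M=87.6456, payoff=0.0000, prob=0.004452
UUDD: M=147.1194, payoff=23.0694, prob=0.020926
DDUD: M=73.6223, payoff=0.0000, prob=0.004452
UDUD: M=123.5803, payoff=0.0000, prob=0.020926
DUUD: M=123.5803, payoff=0.0000, prob=0.020926
UUUD: M=207.4384, payoff=83.3884, prob=0.098354
DDDU: M=62.1600, payoff=0.0000, prob=0.004452
UDDU: M=104.3400, payoff=0.0000, prob=0.020926
DUDU: M=103.8074, payoff=0.0000, prob=0.020926
UUDU: M=174.2482, payoff=50.1982, prob=0.098354
DDUU: M=103.8074, payoff=0.0000, prob=0.020926
UDUU: M=174.2482, payoff=50.1982, prob=0.098354
DUUU: M=174.2482, payoff=50.1982, prob=0.098354
UUUU: M=292.4881, payoff=168.4381, prob=0.462266
Price = Σ prob·payoff / R^4 = 101.359246 / 2.944999 = 34.4174

price = 34.4174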